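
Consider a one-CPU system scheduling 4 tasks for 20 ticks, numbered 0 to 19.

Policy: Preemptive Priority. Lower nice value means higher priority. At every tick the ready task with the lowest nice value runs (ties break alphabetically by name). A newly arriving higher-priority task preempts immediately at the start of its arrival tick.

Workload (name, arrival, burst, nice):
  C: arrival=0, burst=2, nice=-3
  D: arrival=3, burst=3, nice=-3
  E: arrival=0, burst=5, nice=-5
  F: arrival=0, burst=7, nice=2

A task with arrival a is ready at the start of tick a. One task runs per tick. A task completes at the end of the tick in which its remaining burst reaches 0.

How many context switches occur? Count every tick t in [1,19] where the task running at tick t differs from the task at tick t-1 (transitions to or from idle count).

context switches = 4

t=0: ready={C,E,F} → run E
t=1: ready={C,E,F} → run E
t=2: ready={C,E,F} → run E
t=3: ready={C,D,E,F} → run E
t=4: ready={C,D,E,F} → run E
t=5: ready={C,D,F} → run C
t=6: ready={C,D,F} → run C
t=7: ready={D,F} → run D
t=8: ready={D,F} → run D
t=9: ready={D,F} → run D
t=10: ready={F} → run F
t=11: ready={F} → run F
t=12: ready={F} → run F
t=13: ready={F} → run F
t=14: ready={F} → run F
t=15: ready={F} → run F
t=16: ready={F} → run F
t=17: (idle)
t=18: (idle)
t=19: (idle)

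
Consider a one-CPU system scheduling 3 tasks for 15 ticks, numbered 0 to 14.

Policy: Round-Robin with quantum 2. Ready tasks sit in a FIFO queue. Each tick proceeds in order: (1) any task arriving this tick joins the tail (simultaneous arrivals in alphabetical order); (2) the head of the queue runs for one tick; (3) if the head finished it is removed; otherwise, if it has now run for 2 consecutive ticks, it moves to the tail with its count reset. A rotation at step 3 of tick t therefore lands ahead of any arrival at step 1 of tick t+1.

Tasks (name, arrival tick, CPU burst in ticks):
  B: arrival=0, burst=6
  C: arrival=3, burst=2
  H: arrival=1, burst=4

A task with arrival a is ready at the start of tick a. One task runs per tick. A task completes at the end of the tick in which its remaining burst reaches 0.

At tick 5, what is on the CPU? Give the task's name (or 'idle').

t=0: queue=[B] q_used=0 → run B
t=1: queue=[B,H] q_used=1 → run B
t=2: queue=[H,B] q_used=0 → run H
t=3: queue=[H,B,C] q_used=1 → run H
t=4: queue=[B,C,H] q_used=0 → run B
t=5: queue=[B,C,H] q_used=1 → run B
t=6: queue=[C,H,B] q_used=0 → run C
t=7: queue=[C,H,B] q_used=1 → run C
t=8: queue=[H,B] q_used=0 → run H
t=9: queue=[H,B] q_used=1 → run H
t=10: queue=[B] q_used=0 → run B
t=11: queue=[B] q_used=1 → run B
t=12: (idle)
t=13: (idle)
t=14: (idle)

running at tick 5 = B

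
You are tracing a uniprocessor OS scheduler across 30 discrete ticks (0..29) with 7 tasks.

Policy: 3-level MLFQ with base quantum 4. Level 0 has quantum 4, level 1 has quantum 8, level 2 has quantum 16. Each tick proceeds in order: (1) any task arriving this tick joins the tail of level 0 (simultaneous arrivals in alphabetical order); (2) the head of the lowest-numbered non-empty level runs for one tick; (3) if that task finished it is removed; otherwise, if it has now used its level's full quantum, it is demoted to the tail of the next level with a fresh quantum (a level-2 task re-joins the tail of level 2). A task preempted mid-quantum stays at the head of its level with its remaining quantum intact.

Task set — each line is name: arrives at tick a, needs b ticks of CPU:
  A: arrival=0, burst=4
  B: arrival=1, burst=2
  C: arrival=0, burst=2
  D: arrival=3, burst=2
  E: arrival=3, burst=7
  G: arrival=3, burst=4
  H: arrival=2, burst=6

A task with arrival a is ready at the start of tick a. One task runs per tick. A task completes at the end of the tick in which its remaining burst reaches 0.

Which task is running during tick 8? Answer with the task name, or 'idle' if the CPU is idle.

running at tick 8 = H

t=0: L0/L1/L2 = AC/-/- → run A
t=1: L0/L1/L2 = ACB/-/- → run A
t=2: L0/L1/L2 = ACBH/-/- → run A
t=3: L0/L1/L2 = ACBHDEG/-/- → run A
t=4: L0/L1/L2 = CBHDEG/-/- → run C
t=5: L0/L1/L2 = CBHDEG/-/- → run C
t=6: L0/L1/L2 = BHDEG/-/- → run B
t=7: L0/L1/L2 = BHDEG/-/- → run B
t=8: L0/L1/L2 = HDEG/-/- → run H
t=9: L0/L1/L2 = HDEG/-/- → run H
t=10: L0/L1/L2 = HDEG/-/- → run H
t=11: L0/L1/L2 = HDEG/-/- → run H
t=12: L0/L1/L2 = DEG/H/- → run D
t=13: L0/L1/L2 = DEG/H/- → run D
t=14: L0/L1/L2 = EG/H/- → run E
t=15: L0/L1/L2 = EG/H/- → run E
t=16: L0/L1/L2 = EG/H/- → run E
t=17: L0/L1/L2 = EG/H/- → run E
t=18: L0/L1/L2 = G/HE/- → run G
t=19: L0/L1/L2 = G/HE/- → run G
t=20: L0/L1/L2 = G/HE/- → run G
t=21: L0/L1/L2 = G/HE/- → run G
t=22: L0/L1/L2 = -/HE/- → run H
t=23: L0/L1/L2 = -/HE/- → run H
t=24: L0/L1/L2 = -/E/- → run E
t=25: L0/L1/L2 = -/E/- → run E
t=26: L0/L1/L2 = -/E/- → run E
t=27: (idle)
t=28: (idle)
t=29: (idle)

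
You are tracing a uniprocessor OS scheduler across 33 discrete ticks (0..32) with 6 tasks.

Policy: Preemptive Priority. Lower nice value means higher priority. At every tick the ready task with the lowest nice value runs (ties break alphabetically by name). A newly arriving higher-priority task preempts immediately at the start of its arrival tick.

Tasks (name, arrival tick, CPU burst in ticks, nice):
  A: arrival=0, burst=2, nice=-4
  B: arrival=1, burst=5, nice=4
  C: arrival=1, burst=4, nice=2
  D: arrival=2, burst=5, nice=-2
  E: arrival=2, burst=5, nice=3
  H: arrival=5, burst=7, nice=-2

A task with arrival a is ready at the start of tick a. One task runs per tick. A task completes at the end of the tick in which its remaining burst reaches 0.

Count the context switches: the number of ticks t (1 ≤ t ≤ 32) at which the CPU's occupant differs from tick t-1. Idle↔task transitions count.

t=0: ready={A} → run A
t=1: ready={A,B,C} → run A
t=2: ready={B,C,D,E} → run D
t=3: ready={B,C,D,E} → run D
t=4: ready={B,C,D,E} → run D
t=5: ready={B,C,D,E,H} → run D
t=6: ready={B,C,D,E,H} → run D
t=7: ready={B,C,E,H} → run H
t=8: ready={B,C,E,H} → run H
t=9: ready={B,C,E,H} → run H
t=10: ready={B,C,E,H} → run H
t=11: ready={B,C,E,H} → run H
t=12: ready={B,C,E,H} → run H
t=13: ready={B,C,E,H} → run H
t=14: ready={B,C,E} → run C
t=15: ready={B,C,E} → run C
t=16: ready={B,C,E} → run C
t=17: ready={B,C,E} → run C
t=18: ready={B,E} → run E
t=19: ready={B,E} → run E
t=20: ready={B,E} → run E
t=21: ready={B,E} → run E
t=22: ready={B,E} → run E
t=23: ready={B} → run B
t=24: ready={B} → run B
t=25: ready={B} → run B
t=26: ready={B} → run B
t=27: ready={B} → run B
t=28: (idle)
t=29: (idle)
t=30: (idle)
t=31: (idle)
t=32: (idle)

context switches = 6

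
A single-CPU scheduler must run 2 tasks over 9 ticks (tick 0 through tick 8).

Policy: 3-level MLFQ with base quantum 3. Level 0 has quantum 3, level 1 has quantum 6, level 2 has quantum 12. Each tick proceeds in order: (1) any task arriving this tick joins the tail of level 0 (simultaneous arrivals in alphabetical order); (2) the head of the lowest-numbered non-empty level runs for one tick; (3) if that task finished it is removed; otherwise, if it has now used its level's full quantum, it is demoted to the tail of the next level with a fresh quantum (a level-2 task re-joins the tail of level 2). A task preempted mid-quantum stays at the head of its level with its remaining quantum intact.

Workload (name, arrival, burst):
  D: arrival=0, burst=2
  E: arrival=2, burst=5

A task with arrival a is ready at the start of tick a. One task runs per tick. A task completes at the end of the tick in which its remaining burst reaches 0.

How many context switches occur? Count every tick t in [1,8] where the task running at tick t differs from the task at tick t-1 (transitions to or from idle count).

t=0: L0/L1/L2 = D/-/- → run D
t=1: L0/L1/L2 = D/-/- → run D
t=2: L0/L1/L2 = E/-/- → run E
t=3: L0/L1/L2 = E/-/- → run E
t=4: L0/L1/L2 = E/-/- → run E
t=5: L0/L1/L2 = -/E/- → run E
t=6: L0/L1/L2 = -/E/- → run E
t=7: (idle)
t=8: (idle)

context switches = 2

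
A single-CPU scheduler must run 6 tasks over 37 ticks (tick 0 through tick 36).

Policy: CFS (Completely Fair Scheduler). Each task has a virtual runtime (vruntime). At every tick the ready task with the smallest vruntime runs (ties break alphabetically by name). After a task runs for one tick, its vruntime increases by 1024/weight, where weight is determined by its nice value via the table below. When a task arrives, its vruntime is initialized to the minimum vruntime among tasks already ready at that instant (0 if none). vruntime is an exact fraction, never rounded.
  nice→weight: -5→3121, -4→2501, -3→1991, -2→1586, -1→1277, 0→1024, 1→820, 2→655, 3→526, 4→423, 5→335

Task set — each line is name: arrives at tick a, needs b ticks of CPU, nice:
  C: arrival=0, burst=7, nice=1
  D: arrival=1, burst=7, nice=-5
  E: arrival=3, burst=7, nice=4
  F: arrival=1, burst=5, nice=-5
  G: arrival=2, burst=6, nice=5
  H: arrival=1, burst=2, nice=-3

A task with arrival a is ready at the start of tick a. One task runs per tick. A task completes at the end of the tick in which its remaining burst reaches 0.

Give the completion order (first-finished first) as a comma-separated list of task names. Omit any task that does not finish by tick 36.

completion order = H, F, D, C, E, G

t=0: vr[C=0] → run C
t=1: vr[C=256/205 D=256/205 F=256/205 H=256/205] → run C
t=2: vr[C=512/205 D=256/205 F=256/205 G=256/205 H=256/205] → run D
t=3: vr[C=512/205 D=1008896/639805 E=256/205 F=256/205 G=256/205 H=256/205] → run E
t=4: vr[C=512/205 D=1008896/639805 E=318208/86715 F=256/205 G=256/205 H=256/205] → run F
t=5: vr[C=512/205 D=1008896/639805 E=318208/86715 F=1008896/639805 G=256/205 H=256/205] → run G
t=6: vr[C=512/205 D=1008896/639805 E=318208/86715 F=1008896/639805 G=59136/13735 H=256/205] → run H
t=7: vr[C=512/205 D=1008896/639805 E=318208/86715 F=1008896/639805 G=59136/13735 H=719616/408155] → run D
t=8: vr[C=512/205 D=1218816/639805 E=318208/86715 F=1008896/639805 G=59136/13735 H=719616/408155] → run F
t=9: vr[C=512/205 D=1218816/639805 E=318208/86715 F=1218816/639805 G=59136/13735 H=719616/408155] → run H
t=10: vr[C=512/205 D=1218816/639805 E=318208/86715 F=1218816/639805 G=59136/13735] → run D
t=11: vr[C=512/205 D=1428736/639805 E=318208/86715 F=1218816/639805 G=59136/13735] → run F
t=12: vr[C=512/205 D=1428736/639805 E=318208/86715 F=1428736/639805 G=59136/13735] → run D
t=13: vr[C=512/205 D=1638656/639805 E=318208/86715 F=1428736/639805 G=59136/13735] → run F
t=14: vr[C=512/205 D=1638656/639805 E=318208/86715 F=1638656/639805 G=59136/13735] → run C
t=15: vr[C=768/205 D=1638656/639805 E=318208/86715 F=1638656/639805 G=59136/13735] → run D
t=16: vr[C=768/205 D=1848576/639805 E=318208/86715 F=1638656/639805 G=59136/13735] → run F
t=17: vr[C=768/205 D=1848576/639805 E=318208/86715 G=59136/13735] → run D
t=18: vr[C=768/205 D=2058496/639805 E=318208/86715 G=59136/13735] → run D
t=19: vr[C=768/205 E=318208/86715 G=59136/13735] → run E
t=20: vr[C=768/205 E=528128/86715 G=59136/13735] → run C
t=21: vr[C=1024/205 E=528128/86715 G=59136/13735] → run G
t=22: vr[C=1024/205 E=528128/86715 G=20224/2747] → run C
t=23: vr[C=256/41 E=528128/86715 G=20224/2747] → run E
t=24: vr[C=256/41 E=246016/28905 G=20224/2747] → run C
t=25: vr[C=1536/205 E=246016/28905 G=20224/2747] → run G
t=26: vr[C=1536/205 E=246016/28905 G=143104/13735] → run C
t=27: vr[E=246016/28905 G=143104/13735] → run E
t=28: vr[E=947968/86715 G=143104/13735] → run G
t=29: vr[E=947968/86715 G=185088/13735] → run E
t=30: vr[E=1157888/86715 G=185088/13735] → run E
t=31: vr[E=455936/28905 G=185088/13735] → run G
t=32: vr[E=455936/28905 G=227072/13735] → run E
t=33: vr[G=227072/13735] → run G
t=34: (idle)
t=35: (idle)
t=36: (idle)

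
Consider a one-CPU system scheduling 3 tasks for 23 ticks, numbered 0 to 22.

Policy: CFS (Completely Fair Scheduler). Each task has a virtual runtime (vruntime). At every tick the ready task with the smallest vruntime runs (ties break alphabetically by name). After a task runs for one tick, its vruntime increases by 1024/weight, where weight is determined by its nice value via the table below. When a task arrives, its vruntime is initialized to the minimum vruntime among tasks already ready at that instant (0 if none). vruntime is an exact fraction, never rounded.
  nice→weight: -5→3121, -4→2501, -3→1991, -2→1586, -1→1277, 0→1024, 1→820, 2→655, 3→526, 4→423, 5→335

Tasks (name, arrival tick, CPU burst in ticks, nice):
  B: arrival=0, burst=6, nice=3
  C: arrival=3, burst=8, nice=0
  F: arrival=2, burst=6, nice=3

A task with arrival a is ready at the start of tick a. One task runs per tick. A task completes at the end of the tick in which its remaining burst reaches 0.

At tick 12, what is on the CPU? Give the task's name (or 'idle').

t=0: vr[B=0] → run B
t=1: vr[B=512/263] → run B
t=2: vr[B=1024/263 F=1024/263] → run B
t=3: vr[B=1536/263 C=1024/263 F=1024/263] → run C
t=4: vr[B=1536/263 C=1287/263 F=1024/263] → run F
t=5: vr[B=1536/263 C=1287/263 F=1536/263] → run C
t=6: vr[B=1536/263 C=1550/263 F=1536/263] → run B
t=7: vr[B=2048/263 C=1550/263 F=1536/263] → run F
t=8: vr[B=2048/263 C=1550/263 F=2048/263] → run C
t=9: vr[B=2048/263 C=1813/263 F=2048/263] → run C
t=10: vr[B=2048/263 C=2076/263 F=2048/263] → run B
t=11: vr[B=2560/263 C=2076/263 F=2048/263] → run F
t=12: vr[B=2560/263 C=2076/263 F=2560/263] → run C
t=13: vr[B=2560/263 C=2339/263 F=2560/263] → run C
t=14: vr[B=2560/263 C=2602/263 F=2560/263] → run B
t=15: vr[C=2602/263 F=2560/263] → run F
t=16: vr[C=2602/263 F=3072/263] → run C
t=17: vr[C=2865/263 F=3072/263] → run C
t=18: vr[F=3072/263] → run F
t=19: vr[F=3584/263] → run F
t=20: (idle)
t=21: (idle)
t=22: (idle)

running at tick 12 = C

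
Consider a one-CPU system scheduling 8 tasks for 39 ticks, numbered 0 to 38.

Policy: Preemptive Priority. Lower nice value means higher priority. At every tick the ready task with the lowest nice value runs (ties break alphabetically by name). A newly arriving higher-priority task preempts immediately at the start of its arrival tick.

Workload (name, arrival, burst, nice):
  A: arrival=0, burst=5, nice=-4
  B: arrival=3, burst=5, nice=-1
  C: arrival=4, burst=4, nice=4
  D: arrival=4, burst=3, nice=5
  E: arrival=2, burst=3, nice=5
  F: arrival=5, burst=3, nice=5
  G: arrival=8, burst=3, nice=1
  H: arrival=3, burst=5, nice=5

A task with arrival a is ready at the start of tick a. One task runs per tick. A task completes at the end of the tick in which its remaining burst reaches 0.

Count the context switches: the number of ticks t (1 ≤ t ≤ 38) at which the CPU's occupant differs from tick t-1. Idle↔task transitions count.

context switches = 8

t=0: ready={A} → run A
t=1: ready={A} → run A
t=2: ready={A,E} → run A
t=3: ready={A,B,E,H} → run A
t=4: ready={A,B,C,D,E,H} → run A
t=5: ready={B,C,D,E,F,H} → run B
t=6: ready={B,C,D,E,F,H} → run B
t=7: ready={B,C,D,E,F,H} → run B
t=8: ready={B,C,D,E,F,G,H} → run B
t=9: ready={B,C,D,E,F,G,H} → run B
t=10: ready={C,D,E,F,G,H} → run G
t=11: ready={C,D,E,F,G,H} → run G
t=12: ready={C,D,E,F,G,H} → run G
t=13: ready={C,D,E,F,H} → run C
t=14: ready={C,D,E,F,H} → run C
t=15: ready={C,D,E,F,H} → run C
t=16: ready={C,D,E,F,H} → run C
t=17: ready={D,E,F,H} → run D
t=18: ready={D,E,F,H} → run D
t=19: ready={D,E,F,H} → run D
t=20: ready={E,F,H} → run E
t=21: ready={E,F,H} → run E
t=22: ready={E,F,H} → run E
t=23: ready={F,H} → run F
t=24: ready={F,H} → run F
t=25: ready={F,H} → run F
t=26: ready={H} → run H
t=27: ready={H} → run H
t=28: ready={H} → run H
t=29: ready={H} → run H
t=30: ready={H} → run H
t=31: (idle)
t=32: (idle)
t=33: (idle)
t=34: (idle)
t=35: (idle)
t=36: (idle)
t=37: (idle)
t=38: (idle)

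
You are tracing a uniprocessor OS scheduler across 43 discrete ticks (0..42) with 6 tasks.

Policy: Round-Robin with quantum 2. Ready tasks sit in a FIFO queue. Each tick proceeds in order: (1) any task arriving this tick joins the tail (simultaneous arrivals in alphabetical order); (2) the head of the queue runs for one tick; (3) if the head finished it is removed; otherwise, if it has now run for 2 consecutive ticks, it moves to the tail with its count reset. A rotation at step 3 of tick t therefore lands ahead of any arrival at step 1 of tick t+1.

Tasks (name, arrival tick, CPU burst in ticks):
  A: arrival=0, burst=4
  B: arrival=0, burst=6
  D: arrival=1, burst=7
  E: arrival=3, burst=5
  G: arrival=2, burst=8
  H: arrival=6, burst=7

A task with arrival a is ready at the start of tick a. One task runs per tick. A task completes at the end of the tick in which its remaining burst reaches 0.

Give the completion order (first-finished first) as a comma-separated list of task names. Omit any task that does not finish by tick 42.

t=0: queue=[A,B] q_used=0 → run A
t=1: queue=[A,B,D] q_used=1 → run A
t=2: queue=[B,D,A,G] q_used=0 → run B
t=3: queue=[B,D,A,G,E] q_used=1 → run B
t=4: queue=[D,A,G,E,B] q_used=0 → run D
t=5: queue=[D,A,G,E,B] q_used=1 → run D
t=6: queue=[A,G,E,B,D,H] q_used=0 → run A
t=7: queue=[A,G,E,B,D,H] q_used=1 → run A
t=8: queue=[G,E,B,D,H] q_used=0 → run G
t=9: queue=[G,E,B,D,H] q_used=1 → run G
t=10: queue=[E,B,D,H,G] q_used=0 → run E
t=11: queue=[E,B,D,H,G] q_used=1 → run E
t=12: queue=[B,D,H,G,E] q_used=0 → run B
t=13: queue=[B,D,H,G,E] q_used=1 → run B
t=14: queue=[D,H,G,E,B] q_used=0 → run D
t=15: queue=[D,H,G,E,B] q_used=1 → run D
t=16: queue=[H,G,E,B,D] q_used=0 → run H
t=17: queue=[H,G,E,B,D] q_used=1 → run H
t=18: queue=[G,E,B,D,H] q_used=0 → run G
t=19: queue=[G,E,B,D,H] q_used=1 → run G
t=20: queue=[E,B,D,H,G] q_used=0 → run E
t=21: queue=[E,B,D,H,G] q_used=1 → run E
t=22: queue=[B,D,H,G,E] q_used=0 → run B
t=23: queue=[B,D,H,G,E] q_used=1 → run B
t=24: queue=[D,H,G,E] q_used=0 → run D
t=25: queue=[D,H,G,E] q_used=1 → run D
t=26: queue=[H,G,E,D] q_used=0 → run H
t=27: queue=[H,G,E,D] q_used=1 → run H
t=28: queue=[G,E,D,H] q_used=0 → run G
t=29: queue=[G,E,D,H] q_used=1 → run G
t=30: queue=[E,D,H,G] q_used=0 → run E
t=31: queue=[D,H,G] q_used=0 → run D
t=32: queue=[H,G] q_used=0 → run H
t=33: queue=[H,G] q_used=1 → run H
t=34: queue=[G,H] q_used=0 → run G
t=35: queue=[G,H] q_used=1 → run G
t=36: queue=[H] q_used=0 → run H
t=37: (idle)
t=38: (idle)
t=39: (idle)
t=40: (idle)
t=41: (idle)
t=42: (idle)

completion order = A, B, E, D, G, H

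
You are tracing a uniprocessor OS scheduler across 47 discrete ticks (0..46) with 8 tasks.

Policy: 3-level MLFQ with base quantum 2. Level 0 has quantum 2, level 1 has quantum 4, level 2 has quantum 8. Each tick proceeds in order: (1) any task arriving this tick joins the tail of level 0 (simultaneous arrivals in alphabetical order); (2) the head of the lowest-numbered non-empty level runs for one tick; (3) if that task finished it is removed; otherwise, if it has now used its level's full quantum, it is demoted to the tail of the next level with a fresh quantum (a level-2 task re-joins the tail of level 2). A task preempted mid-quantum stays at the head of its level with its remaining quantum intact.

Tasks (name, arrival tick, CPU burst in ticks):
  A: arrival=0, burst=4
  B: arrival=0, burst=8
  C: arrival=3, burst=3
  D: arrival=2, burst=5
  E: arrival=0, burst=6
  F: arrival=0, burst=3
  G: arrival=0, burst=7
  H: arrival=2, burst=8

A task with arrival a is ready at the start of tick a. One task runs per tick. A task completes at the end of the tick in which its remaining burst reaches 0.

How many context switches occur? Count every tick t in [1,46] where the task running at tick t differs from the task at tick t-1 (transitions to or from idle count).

context switches = 19

t=0: L0/L1/L2 = ABEFG/-/- → run A
t=1: L0/L1/L2 = ABEFG/-/- → run A
t=2: L0/L1/L2 = BEFGDH/A/- → run B
t=3: L0/L1/L2 = BEFGDHC/A/- → run B
t=4: L0/L1/L2 = EFGDHC/AB/- → run E
t=5: L0/L1/L2 = EFGDHC/AB/- → run E
t=6: L0/L1/L2 = FGDHC/ABE/- → run F
t=7: L0/L1/L2 = FGDHC/ABE/- → run F
t=8: L0/L1/L2 = GDHC/ABEF/- → run G
t=9: L0/L1/L2 = GDHC/ABEF/- → run G
t=10: L0/L1/L2 = DHC/ABEFG/- → run D
t=11: L0/L1/L2 = DHC/ABEFG/- → run D
t=12: L0/L1/L2 = HC/ABEFGD/- → run H
t=13: L0/L1/L2 = HC/ABEFGD/- → run H
t=14: L0/L1/L2 = C/ABEFGDH/- → run C
t=15: L0/L1/L2 = C/ABEFGDH/- → run C
t=16: L0/L1/L2 = -/ABEFGDHC/- → run A
t=17: L0/L1/L2 = -/ABEFGDHC/- → run A
t=18: L0/L1/L2 = -/BEFGDHC/- → run B
t=19: L0/L1/L2 = -/BEFGDHC/- → run B
t=20: L0/L1/L2 = -/BEFGDHC/- → run B
t=21: L0/L1/L2 = -/BEFGDHC/- → run B
t=22: L0/L1/L2 = -/EFGDHC/B → run E
t=23: L0/L1/L2 = -/EFGDHC/B → run E
t=24: L0/L1/L2 = -/EFGDHC/B → run E
t=25: L0/L1/L2 = -/EFGDHC/B → run E
t=26: L0/L1/L2 = -/FGDHC/B → run F
t=27: L0/L1/L2 = -/GDHC/B → run G
t=28: L0/L1/L2 = -/GDHC/B → run G
t=29: L0/L1/L2 = -/GDHC/B → run G
t=30: L0/L1/L2 = -/GDHC/B → run G
t=31: L0/L1/L2 = -/DHC/BG → run D
t=32: L0/L1/L2 = -/DHC/BG → run D
t=33: L0/L1/L2 = -/DHC/BG → run D
t=34: L0/L1/L2 = -/HC/BG → run H
t=35: L0/L1/L2 = -/HC/BG → run H
t=36: L0/L1/L2 = -/HC/BG → run H
t=37: L0/L1/L2 = -/HC/BG → run H
t=38: L0/L1/L2 = -/C/BGH → run C
t=39: L0/L1/L2 = -/-/BGH → run B
t=40: L0/L1/L2 = -/-/BGH → run B
t=41: L0/L1/L2 = -/-/GH → run G
t=42: L0/L1/L2 = -/-/H → run H
t=43: L0/L1/L2 = -/-/H → run H
t=44: (idle)
t=45: (idle)
t=46: (idle)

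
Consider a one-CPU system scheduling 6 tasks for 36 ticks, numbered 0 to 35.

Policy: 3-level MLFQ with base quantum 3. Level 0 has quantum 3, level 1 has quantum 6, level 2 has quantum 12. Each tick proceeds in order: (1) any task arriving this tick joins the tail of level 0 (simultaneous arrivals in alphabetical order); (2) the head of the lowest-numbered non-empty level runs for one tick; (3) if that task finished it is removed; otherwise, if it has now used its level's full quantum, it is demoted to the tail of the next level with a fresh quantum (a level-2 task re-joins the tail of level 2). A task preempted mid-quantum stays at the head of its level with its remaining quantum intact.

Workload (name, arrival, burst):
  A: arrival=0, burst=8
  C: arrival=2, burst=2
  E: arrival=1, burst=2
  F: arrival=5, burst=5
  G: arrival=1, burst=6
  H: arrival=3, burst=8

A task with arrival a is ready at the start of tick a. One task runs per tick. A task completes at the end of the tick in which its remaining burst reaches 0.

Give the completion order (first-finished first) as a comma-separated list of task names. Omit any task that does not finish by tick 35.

completion order = E, C, A, G, H, F

t=0: L0/L1/L2 = A/-/- → run A
t=1: L0/L1/L2 = AEG/-/- → run A
t=2: L0/L1/L2 = AEGC/-/- → run A
t=3: L0/L1/L2 = EGCH/A/- → run E
t=4: L0/L1/L2 = EGCH/A/- → run E
t=5: L0/L1/L2 = GCHF/A/- → run G
t=6: L0/L1/L2 = GCHF/A/- → run G
t=7: L0/L1/L2 = GCHF/A/- → run G
t=8: L0/L1/L2 = CHF/AG/- → run C
t=9: L0/L1/L2 = CHF/AG/- → run C
t=10: L0/L1/L2 = HF/AG/- → run H
t=11: L0/L1/L2 = HF/AG/- → run H
t=12: L0/L1/L2 = HF/AG/- → run H
t=13: L0/L1/L2 = F/AGH/- → run F
t=14: L0/L1/L2 = F/AGH/- → run F
t=15: L0/L1/L2 = F/AGH/- → run F
t=16: L0/L1/L2 = -/AGHF/- → run A
t=17: L0/L1/L2 = -/AGHF/- → run A
t=18: L0/L1/L2 = -/AGHF/- → run A
t=19: L0/L1/L2 = -/AGHF/- → run A
t=20: L0/L1/L2 = -/AGHF/- → run A
t=21: L0/L1/L2 = -/GHF/- → run G
t=22: L0/L1/L2 = -/GHF/- → run G
t=23: L0/L1/L2 = -/GHF/- → run G
t=24: L0/L1/L2 = -/HF/- → run H
t=25: L0/L1/L2 = -/HF/- → run H
t=26: L0/L1/L2 = -/HF/- → run H
t=27: L0/L1/L2 = -/HF/- → run H
t=28: L0/L1/L2 = -/HF/- → run H
t=29: L0/L1/L2 = -/F/- → run F
t=30: L0/L1/L2 = -/F/- → run F
t=31: (idle)
t=32: (idle)
t=33: (idle)
t=34: (idle)
t=35: (idle)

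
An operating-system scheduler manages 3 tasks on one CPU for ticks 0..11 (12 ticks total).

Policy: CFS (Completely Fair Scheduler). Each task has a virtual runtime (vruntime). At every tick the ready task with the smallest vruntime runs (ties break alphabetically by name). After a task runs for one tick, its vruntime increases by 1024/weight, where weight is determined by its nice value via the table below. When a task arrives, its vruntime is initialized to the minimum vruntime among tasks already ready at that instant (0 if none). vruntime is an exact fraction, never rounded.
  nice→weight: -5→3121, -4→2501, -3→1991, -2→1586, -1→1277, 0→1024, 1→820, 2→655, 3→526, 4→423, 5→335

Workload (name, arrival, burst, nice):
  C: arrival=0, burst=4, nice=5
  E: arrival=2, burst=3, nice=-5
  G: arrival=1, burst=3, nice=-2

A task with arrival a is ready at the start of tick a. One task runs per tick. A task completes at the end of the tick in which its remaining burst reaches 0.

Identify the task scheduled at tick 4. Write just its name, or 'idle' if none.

t=0: vr[C=0] → run C
t=1: vr[C=1024/335 G=1024/335] → run C
t=2: vr[C=2048/335 E=1024/335 G=1024/335] → run E
t=3: vr[C=2048/335 E=3538944/1045535 G=1024/335] → run G
t=4: vr[C=2048/335 E=3538944/1045535 G=983552/265655] → run E
t=5: vr[C=2048/335 E=3881984/1045535 G=983552/265655] → run G
t=6: vr[C=2048/335 E=3881984/1045535 G=1155072/265655] → run E
t=7: vr[C=2048/335 G=1155072/265655] → run G
t=8: vr[C=2048/335] → run C
t=9: vr[C=3072/335] → run C
t=10: (idle)
t=11: (idle)

running at tick 4 = E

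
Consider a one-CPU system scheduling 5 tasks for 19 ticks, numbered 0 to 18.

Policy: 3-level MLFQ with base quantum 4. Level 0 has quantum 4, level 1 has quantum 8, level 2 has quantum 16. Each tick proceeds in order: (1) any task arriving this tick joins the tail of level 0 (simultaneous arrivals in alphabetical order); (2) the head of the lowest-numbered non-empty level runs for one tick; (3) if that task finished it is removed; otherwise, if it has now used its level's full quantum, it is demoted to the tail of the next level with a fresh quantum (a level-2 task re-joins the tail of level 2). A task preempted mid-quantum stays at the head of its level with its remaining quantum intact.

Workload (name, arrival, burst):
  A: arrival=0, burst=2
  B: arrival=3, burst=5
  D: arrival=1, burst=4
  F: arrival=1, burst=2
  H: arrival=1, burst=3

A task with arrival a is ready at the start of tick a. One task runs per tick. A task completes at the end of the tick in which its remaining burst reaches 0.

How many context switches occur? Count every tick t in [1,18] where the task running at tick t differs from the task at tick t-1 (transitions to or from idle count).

t=0: L0/L1/L2 = A/-/- → run A
t=1: L0/L1/L2 = ADFH/-/- → run A
t=2: L0/L1/L2 = DFH/-/- → run D
t=3: L0/L1/L2 = DFHB/-/- → run D
t=4: L0/L1/L2 = DFHB/-/- → run D
t=5: L0/L1/L2 = DFHB/-/- → run D
t=6: L0/L1/L2 = FHB/-/- → run F
t=7: L0/L1/L2 = FHB/-/- → run F
t=8: L0/L1/L2 = HB/-/- → run H
t=9: L0/L1/L2 = HB/-/- → run H
t=10: L0/L1/L2 = HB/-/- → run H
t=11: L0/L1/L2 = B/-/- → run B
t=12: L0/L1/L2 = B/-/- → run B
t=13: L0/L1/L2 = B/-/- → run B
t=14: L0/L1/L2 = B/-/- → run B
t=15: L0/L1/L2 = -/B/- → run B
t=16: (idle)
t=17: (idle)
t=18: (idle)

context switches = 5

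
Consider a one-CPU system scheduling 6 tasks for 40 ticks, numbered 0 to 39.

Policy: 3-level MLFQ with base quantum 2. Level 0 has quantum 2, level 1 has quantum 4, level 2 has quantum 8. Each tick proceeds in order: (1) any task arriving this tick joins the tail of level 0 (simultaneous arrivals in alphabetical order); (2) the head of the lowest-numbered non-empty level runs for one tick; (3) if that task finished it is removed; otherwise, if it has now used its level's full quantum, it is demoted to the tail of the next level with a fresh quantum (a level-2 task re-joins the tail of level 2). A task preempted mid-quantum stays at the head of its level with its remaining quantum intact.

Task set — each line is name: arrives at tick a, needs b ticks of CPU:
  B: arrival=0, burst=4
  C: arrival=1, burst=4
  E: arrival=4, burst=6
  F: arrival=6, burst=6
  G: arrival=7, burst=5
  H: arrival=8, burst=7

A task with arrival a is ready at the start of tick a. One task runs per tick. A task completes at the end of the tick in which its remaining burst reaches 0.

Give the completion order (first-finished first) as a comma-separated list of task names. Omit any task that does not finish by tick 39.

completion order = B, C, E, F, G, H

t=0: L0/L1/L2 = B/-/- → run B
t=1: L0/L1/L2 = BC/-/- → run B
t=2: L0/L1/L2 = C/B/- → run C
t=3: L0/L1/L2 = C/B/- → run C
t=4: L0/L1/L2 = E/BC/- → run E
t=5: L0/L1/L2 = E/BC/- → run E
t=6: L0/L1/L2 = F/BCE/- → run F
t=7: L0/L1/L2 = FG/BCE/- → run F
t=8: L0/L1/L2 = GH/BCEF/- → run G
t=9: L0/L1/L2 = GH/BCEF/- → run G
t=10: L0/L1/L2 = H/BCEFG/- → run H
t=11: L0/L1/L2 = H/BCEFG/- → run H
t=12: L0/L1/L2 = -/BCEFGH/- → run B
t=13: L0/L1/L2 = -/BCEFGH/- → run B
t=14: L0/L1/L2 = -/CEFGH/- → run C
t=15: L0/L1/L2 = -/CEFGH/- → run C
t=16: L0/L1/L2 = -/EFGH/- → run E
t=17: L0/L1/L2 = -/EFGH/- → run E
t=18: L0/L1/L2 = -/EFGH/- → run E
t=19: L0/L1/L2 = -/EFGH/- → run E
t=20: L0/L1/L2 = -/FGH/- → run F
t=21: L0/L1/L2 = -/FGH/- → run F
t=22: L0/L1/L2 = -/FGH/- → run F
t=23: L0/L1/L2 = -/FGH/- → run F
t=24: L0/L1/L2 = -/GH/- → run G
t=25: L0/L1/L2 = -/GH/- → run G
t=26: L0/L1/L2 = -/GH/- → run G
t=27: L0/L1/L2 = -/H/- → run H
t=28: L0/L1/L2 = -/H/- → run H
t=29: L0/L1/L2 = -/H/- → run H
t=30: L0/L1/L2 = -/H/- → run H
t=31: L0/L1/L2 = -/-/H → run H
t=32: (idle)
t=33: (idle)
t=34: (idle)
t=35: (idle)
t=36: (idle)
t=37: (idle)
t=38: (idle)
t=39: (idle)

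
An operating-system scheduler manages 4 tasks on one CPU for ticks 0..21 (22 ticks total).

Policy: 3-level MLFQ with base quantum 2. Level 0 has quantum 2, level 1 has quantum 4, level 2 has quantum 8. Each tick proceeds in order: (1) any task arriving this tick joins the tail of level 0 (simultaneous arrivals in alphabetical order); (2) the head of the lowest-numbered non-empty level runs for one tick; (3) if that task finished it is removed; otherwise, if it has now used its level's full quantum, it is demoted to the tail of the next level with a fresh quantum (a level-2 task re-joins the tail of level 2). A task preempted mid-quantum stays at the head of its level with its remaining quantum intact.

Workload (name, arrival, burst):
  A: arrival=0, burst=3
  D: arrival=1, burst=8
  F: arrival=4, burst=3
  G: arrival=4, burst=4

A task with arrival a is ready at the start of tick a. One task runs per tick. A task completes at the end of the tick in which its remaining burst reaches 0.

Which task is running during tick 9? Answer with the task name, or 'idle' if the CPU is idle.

t=0: L0/L1/L2 = A/-/- → run A
t=1: L0/L1/L2 = AD/-/- → run A
t=2: L0/L1/L2 = D/A/- → run D
t=3: L0/L1/L2 = D/A/- → run D
t=4: L0/L1/L2 = FG/AD/- → run F
t=5: L0/L1/L2 = FG/AD/- → run F
t=6: L0/L1/L2 = G/ADF/- → run G
t=7: L0/L1/L2 = G/ADF/- → run G
t=8: L0/L1/L2 = -/ADFG/- → run A
t=9: L0/L1/L2 = -/DFG/- → run D
t=10: L0/L1/L2 = -/DFG/- → run D
t=11: L0/L1/L2 = -/DFG/- → run D
t=12: L0/L1/L2 = -/DFG/- → run D
t=13: L0/L1/L2 = -/FG/D → run F
t=14: L0/L1/L2 = -/G/D → run G
t=15: L0/L1/L2 = -/G/D → run G
t=16: L0/L1/L2 = -/-/D → run D
t=17: L0/L1/L2 = -/-/D → run D
t=18: (idle)
t=19: (idle)
t=20: (idle)
t=21: (idle)

running at tick 9 = D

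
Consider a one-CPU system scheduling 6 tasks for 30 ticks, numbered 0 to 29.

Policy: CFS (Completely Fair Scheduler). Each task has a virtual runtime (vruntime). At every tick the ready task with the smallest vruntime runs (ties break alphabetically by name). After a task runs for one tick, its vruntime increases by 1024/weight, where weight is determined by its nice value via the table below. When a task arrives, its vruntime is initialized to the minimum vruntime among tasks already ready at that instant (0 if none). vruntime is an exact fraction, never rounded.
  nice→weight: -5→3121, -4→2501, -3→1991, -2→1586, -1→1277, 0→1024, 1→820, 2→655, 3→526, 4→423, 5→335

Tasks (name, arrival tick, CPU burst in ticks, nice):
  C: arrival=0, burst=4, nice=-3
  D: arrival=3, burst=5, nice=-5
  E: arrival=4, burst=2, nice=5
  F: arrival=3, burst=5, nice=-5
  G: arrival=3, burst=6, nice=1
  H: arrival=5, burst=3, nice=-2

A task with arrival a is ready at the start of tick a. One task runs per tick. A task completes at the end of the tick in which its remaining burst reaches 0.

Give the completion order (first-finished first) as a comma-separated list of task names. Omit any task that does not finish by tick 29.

completion order = C, H, D, F, E, G

t=0: vr[C=0] → run C
t=1: vr[C=1024/1991] → run C
t=2: vr[C=2048/1991] → run C
t=3: vr[C=3072/1991 D=3072/1991 F=3072/1991 G=3072/1991] → run C
t=4: vr[D=3072/1991 E=3072/1991 F=3072/1991 G=3072/1991] → run D
t=5: vr[D=11626496/6213911 E=3072/1991 F=3072/1991 G=3072/1991 H=3072/1991] → run E
t=6: vr[D=11626496/6213911 E=3067904/666985 F=3072/1991 G=3072/1991 H=3072/1991] → run F
t=7: vr[D=11626496/6213911 E=3067904/666985 F=11626496/6213911 G=3072/1991 H=3072/1991] → run G
t=8: vr[D=11626496/6213911 E=3067904/666985 F=11626496/6213911 G=1139456/408155 H=3072/1991] → run H
t=9: vr[D=11626496/6213911 E=3067904/666985 F=11626496/6213911 G=1139456/408155 H=3455488/1578863] → run D
t=10: vr[D=13665280/6213911 E=3067904/666985 F=11626496/6213911 G=1139456/408155 H=3455488/1578863] → run F
t=11: vr[D=13665280/6213911 E=3067904/666985 F=13665280/6213911 G=1139456/408155 H=3455488/1578863] → run H
t=12: vr[D=13665280/6213911 E=3067904/666985 F=13665280/6213911 G=1139456/408155 H=4474880/1578863] → run D
t=13: vr[D=15704064/6213911 E=3067904/666985 F=13665280/6213911 G=1139456/408155 H=4474880/1578863] → run F
t=14: vr[D=15704064/6213911 E=3067904/666985 F=15704064/6213911 G=1139456/408155 H=4474880/1578863] → run D
t=15: vr[D=17742848/6213911 E=3067904/666985 F=15704064/6213911 G=1139456/408155 H=4474880/1578863] → run F
t=16: vr[D=17742848/6213911 E=3067904/666985 F=17742848/6213911 G=1139456/408155 H=4474880/1578863] → run G
t=17: vr[D=17742848/6213911 E=3067904/666985 F=17742848/6213911 G=1649152/408155 H=4474880/1578863] → run H
t=18: vr[D=17742848/6213911 E=3067904/666985 F=17742848/6213911 G=1649152/408155] → run D
t=19: vr[E=3067904/666985 F=17742848/6213911 G=1649152/408155] → run F
t=20: vr[E=3067904/666985 G=1649152/408155] → run G
t=21: vr[E=3067904/666985 G=2158848/408155] → run E
t=22: vr[G=2158848/408155] → run G
t=23: vr[G=2668544/408155] → run G
t=24: vr[G=635648/81631] → run G
t=25: (idle)
t=26: (idle)
t=27: (idle)
t=28: (idle)
t=29: (idle)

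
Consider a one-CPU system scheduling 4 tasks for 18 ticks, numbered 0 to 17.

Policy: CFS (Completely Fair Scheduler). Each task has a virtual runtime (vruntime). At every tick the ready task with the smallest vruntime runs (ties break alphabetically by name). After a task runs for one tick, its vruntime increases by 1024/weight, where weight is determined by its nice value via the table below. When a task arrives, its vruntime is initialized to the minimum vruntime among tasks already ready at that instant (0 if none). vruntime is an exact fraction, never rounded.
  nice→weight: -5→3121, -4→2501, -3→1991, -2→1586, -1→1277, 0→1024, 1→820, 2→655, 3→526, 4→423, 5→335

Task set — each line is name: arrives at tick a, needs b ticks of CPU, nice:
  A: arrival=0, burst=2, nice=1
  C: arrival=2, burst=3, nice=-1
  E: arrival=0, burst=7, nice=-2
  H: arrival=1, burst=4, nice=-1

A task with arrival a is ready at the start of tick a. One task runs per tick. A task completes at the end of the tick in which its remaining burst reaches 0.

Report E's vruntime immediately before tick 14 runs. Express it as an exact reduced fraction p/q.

vruntime(E, start of tick 14) = 2560/793

t=0: vr[A=0 E=0] → run A
t=1: vr[A=256/205 E=0 H=0] → run E
t=2: vr[A=256/205 C=0 E=512/793 H=0] → run C
t=3: vr[A=256/205 C=1024/1277 E=512/793 H=0] → run H
t=4: vr[A=256/205 C=1024/1277 E=512/793 H=1024/1277] → run E
t=5: vr[A=256/205 C=1024/1277 E=1024/793 H=1024/1277] → run C
t=6: vr[A=256/205 C=2048/1277 E=1024/793 H=1024/1277] → run H
t=7: vr[A=256/205 C=2048/1277 E=1024/793 H=2048/1277] → run A
t=8: vr[C=2048/1277 E=1024/793 H=2048/1277] → run E
t=9: vr[C=2048/1277 E=1536/793 H=2048/1277] → run C
t=10: vr[E=1536/793 H=2048/1277] → run H
t=11: vr[E=1536/793 H=3072/1277] → run E
t=12: vr[E=2048/793 H=3072/1277] → run H
t=13: vr[E=2048/793] → run E
t=14: vr[E=2560/793] → run E
t=15: vr[E=3072/793] → run E
t=16: (idle)
t=17: (idle)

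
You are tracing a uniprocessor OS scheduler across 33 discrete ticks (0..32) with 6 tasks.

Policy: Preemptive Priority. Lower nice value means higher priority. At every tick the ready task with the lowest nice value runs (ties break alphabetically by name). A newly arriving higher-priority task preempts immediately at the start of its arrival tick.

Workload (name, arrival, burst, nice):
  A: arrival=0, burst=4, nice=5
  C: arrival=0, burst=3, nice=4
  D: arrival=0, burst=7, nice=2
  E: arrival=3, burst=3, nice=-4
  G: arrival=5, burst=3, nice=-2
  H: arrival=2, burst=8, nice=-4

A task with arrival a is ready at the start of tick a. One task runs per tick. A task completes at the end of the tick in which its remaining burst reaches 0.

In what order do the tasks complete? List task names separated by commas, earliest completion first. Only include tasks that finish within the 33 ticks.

completion order = E, H, G, D, C, A

t=0: ready={A,C,D} → run D
t=1: ready={A,C,D} → run D
t=2: ready={A,C,D,H} → run H
t=3: ready={A,C,D,E,H} → run E
t=4: ready={A,C,D,E,H} → run E
t=5: ready={A,C,D,E,G,H} → run E
t=6: ready={A,C,D,G,H} → run H
t=7: ready={A,C,D,G,H} → run H
t=8: ready={A,C,D,G,H} → run H
t=9: ready={A,C,D,G,H} → run H
t=10: ready={A,C,D,G,H} → run H
t=11: ready={A,C,D,G,H} → run H
t=12: ready={A,C,D,G,H} → run H
t=13: ready={A,C,D,G} → run G
t=14: ready={A,C,D,G} → run G
t=15: ready={A,C,D,G} → run G
t=16: ready={A,C,D} → run D
t=17: ready={A,C,D} → run D
t=18: ready={A,C,D} → run D
t=19: ready={A,C,D} → run D
t=20: ready={A,C,D} → run D
t=21: ready={A,C} → run C
t=22: ready={A,C} → run C
t=23: ready={A,C} → run C
t=24: ready={A} → run A
t=25: ready={A} → run A
t=26: ready={A} → run A
t=27: ready={A} → run A
t=28: (idle)
t=29: (idle)
t=30: (idle)
t=31: (idle)
t=32: (idle)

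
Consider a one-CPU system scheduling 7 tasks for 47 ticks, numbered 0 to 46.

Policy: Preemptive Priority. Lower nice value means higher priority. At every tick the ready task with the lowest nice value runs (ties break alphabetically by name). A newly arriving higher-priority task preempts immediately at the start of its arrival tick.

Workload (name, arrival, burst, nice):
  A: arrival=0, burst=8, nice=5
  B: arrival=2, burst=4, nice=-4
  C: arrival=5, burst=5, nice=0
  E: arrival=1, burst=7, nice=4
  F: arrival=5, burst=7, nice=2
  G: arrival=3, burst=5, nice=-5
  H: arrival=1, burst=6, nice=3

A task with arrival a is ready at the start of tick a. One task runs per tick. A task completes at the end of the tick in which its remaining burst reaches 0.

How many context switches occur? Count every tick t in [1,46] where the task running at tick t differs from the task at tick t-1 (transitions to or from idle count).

context switches = 10

t=0: ready={A} → run A
t=1: ready={A,E,H} → run H
t=2: ready={A,B,E,H} → run B
t=3: ready={A,B,E,G,H} → run G
t=4: ready={A,B,E,G,H} → run G
t=5: ready={A,B,C,E,F,G,H} → run G
t=6: ready={A,B,C,E,F,G,H} → run G
t=7: ready={A,B,C,E,F,G,H} → run G
t=8: ready={A,B,C,E,F,H} → run B
t=9: ready={A,B,C,E,F,H} → run B
t=10: ready={A,B,C,E,F,H} → run B
t=11: ready={A,C,E,F,H} → run C
t=12: ready={A,C,E,F,H} → run C
t=13: ready={A,C,E,F,H} → run C
t=14: ready={A,C,E,F,H} → run C
t=15: ready={A,C,E,F,H} → run C
t=16: ready={A,E,F,H} → run F
t=17: ready={A,E,F,H} → run F
t=18: ready={A,E,F,H} → run F
t=19: ready={A,E,F,H} → run F
t=20: ready={A,E,F,H} → run F
t=21: ready={A,E,F,H} → run F
t=22: ready={A,E,F,H} → run F
t=23: ready={A,E,H} → run H
t=24: ready={A,E,H} → run H
t=25: ready={A,E,H} → run H
t=26: ready={A,E,H} → run H
t=27: ready={A,E,H} → run H
t=28: ready={A,E} → run E
t=29: ready={A,E} → run E
t=30: ready={A,E} → run E
t=31: ready={A,E} → run E
t=32: ready={A,E} → run E
t=33: ready={A,E} → run E
t=34: ready={A,E} → run E
t=35: ready={A} → run A
t=36: ready={A} → run A
t=37: ready={A} → run A
t=38: ready={A} → run A
t=39: ready={A} → run A
t=40: ready={A} → run A
t=41: ready={A} → run A
t=42: (idle)
t=43: (idle)
t=44: (idle)
t=45: (idle)
t=46: (idle)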